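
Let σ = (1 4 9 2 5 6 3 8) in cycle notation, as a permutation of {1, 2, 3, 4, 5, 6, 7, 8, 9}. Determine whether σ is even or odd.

odd

The cycle lengths are 8, 1.
A cycle is odd iff its length is even; σ has 1 even-length cycle, so sgn(σ) = (−1)^1 and σ is odd.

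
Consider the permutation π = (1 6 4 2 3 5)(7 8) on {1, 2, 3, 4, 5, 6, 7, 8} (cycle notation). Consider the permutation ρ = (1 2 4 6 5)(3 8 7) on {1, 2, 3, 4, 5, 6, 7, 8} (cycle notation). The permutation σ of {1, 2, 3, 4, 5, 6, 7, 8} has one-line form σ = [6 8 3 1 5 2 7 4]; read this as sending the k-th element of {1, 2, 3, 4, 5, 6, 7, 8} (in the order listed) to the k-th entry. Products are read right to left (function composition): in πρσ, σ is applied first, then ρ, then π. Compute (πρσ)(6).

2

(πρσ)(6) = π(ρ(σ(6))). σ(6) = 2, then ρ(2) = 4, then π(4) = 2, so the result is 2.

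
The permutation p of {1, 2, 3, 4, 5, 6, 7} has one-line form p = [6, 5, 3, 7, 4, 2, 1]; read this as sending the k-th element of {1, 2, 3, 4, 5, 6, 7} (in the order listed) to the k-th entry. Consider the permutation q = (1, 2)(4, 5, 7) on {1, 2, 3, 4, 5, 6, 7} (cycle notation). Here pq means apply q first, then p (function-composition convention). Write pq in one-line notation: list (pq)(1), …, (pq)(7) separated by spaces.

Chase each element through q then p: 1 → 2 → 5; 2 → 1 → 6; 3 → 3 → 3; 4 → 5 → 4; 5 → 7 → 1; 6 → 6 → 2; 7 → 4 → 7.
So pq in one-line form is 5 6 3 4 1 2 7.

5 6 3 4 1 2 7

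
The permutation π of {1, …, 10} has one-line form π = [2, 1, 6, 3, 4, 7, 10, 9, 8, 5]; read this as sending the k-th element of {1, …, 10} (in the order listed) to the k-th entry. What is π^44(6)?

Tracing 6 → 7 → … returns to 6 after 6 steps, so 6 lies in a 6-cycle (3 6 7 10 5 4).
On a 6-cycle, π^6 is the identity, so π^44 = π^2 there (44 ≡ 2 mod 6).
Stepping 2 places around the cycle: 6 → 7 → 10.

10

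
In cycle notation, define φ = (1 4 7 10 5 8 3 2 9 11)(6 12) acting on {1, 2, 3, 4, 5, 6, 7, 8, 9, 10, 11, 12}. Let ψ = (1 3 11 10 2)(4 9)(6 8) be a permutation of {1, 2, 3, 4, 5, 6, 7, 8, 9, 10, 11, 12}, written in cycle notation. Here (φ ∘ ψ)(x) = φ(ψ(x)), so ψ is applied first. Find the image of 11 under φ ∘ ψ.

First apply ψ: ψ(11) = 10, then φ(10) = 5. Thus (φ ∘ ψ)(11) = 5.

5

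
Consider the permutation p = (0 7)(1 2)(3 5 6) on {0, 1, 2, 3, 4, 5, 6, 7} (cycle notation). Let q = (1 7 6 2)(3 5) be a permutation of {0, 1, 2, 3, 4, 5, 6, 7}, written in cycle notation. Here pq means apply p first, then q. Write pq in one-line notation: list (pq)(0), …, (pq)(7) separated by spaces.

(pq)(x) = q(p(x)). Computing each image: q(p(0)) = q(7) = 6, q(p(1)) = q(2) = 1, q(p(2)) = q(1) = 7, q(p(3)) = q(5) = 3, q(p(4)) = q(4) = 4, q(p(5)) = q(6) = 2, q(p(6)) = q(3) = 5, q(p(7)) = q(0) = 0.
Hence pq = [6 1 7 3 4 2 5 0].

6 1 7 3 4 2 5 0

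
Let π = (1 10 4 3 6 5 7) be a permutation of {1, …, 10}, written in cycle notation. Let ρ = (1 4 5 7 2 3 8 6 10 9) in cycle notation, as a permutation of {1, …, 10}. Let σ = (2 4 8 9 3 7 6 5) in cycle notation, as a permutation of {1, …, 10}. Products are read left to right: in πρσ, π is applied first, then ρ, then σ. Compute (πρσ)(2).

Apply the permutations in order: π(2) = 2, then ρ(2) = 3, then σ(3) = 7. So (πρσ)(2) = 7.

7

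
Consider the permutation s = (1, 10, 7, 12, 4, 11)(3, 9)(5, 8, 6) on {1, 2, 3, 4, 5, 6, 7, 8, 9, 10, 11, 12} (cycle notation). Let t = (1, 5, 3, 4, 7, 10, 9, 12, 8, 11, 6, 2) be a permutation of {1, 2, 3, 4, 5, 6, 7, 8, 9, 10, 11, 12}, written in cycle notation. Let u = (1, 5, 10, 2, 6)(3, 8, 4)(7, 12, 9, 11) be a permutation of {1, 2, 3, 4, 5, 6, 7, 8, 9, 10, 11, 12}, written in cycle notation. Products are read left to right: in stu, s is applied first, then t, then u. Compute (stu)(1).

11

(stu)(1) = u(t(s(1))). s(1) = 10, then t(10) = 9, then u(9) = 11, so the result is 11.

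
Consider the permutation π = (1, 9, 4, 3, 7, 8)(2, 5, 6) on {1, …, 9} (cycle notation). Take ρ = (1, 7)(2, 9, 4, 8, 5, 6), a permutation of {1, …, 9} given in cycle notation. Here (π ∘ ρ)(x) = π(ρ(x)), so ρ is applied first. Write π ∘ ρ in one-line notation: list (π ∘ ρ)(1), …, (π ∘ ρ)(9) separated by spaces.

For each element, apply ρ then π: 1 → 7 → 8; 2 → 9 → 4; 3 → 3 → 7; 4 → 8 → 1; 5 → 6 → 2; 6 → 2 → 5; 7 → 1 → 9; 8 → 5 → 6; 9 → 4 → 3.
So π ∘ ρ in one-line form is 8 4 7 1 2 5 9 6 3.

8 4 7 1 2 5 9 6 3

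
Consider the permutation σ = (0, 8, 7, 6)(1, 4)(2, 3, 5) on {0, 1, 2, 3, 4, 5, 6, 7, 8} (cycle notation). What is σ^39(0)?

6

0 lies in the 4-cycle (0, 8, 7, 6).
Since the cycle has length 4, σ^39 acts on it the same as σ^3 (39 mod 4 = 3).
Advancing 3 steps from 0: 0 → 8 → 7 → 6.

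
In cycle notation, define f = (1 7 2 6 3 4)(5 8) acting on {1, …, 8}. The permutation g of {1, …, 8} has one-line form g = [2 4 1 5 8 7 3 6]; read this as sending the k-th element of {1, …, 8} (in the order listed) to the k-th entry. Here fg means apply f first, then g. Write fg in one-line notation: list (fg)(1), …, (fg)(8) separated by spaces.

3 7 5 2 6 1 4 8

(fg)(x) = g(f(x)). Computing each image: g(f(1)) = g(7) = 3, g(f(2)) = g(6) = 7, g(f(3)) = g(4) = 5, g(f(4)) = g(1) = 2, g(f(5)) = g(8) = 6, g(f(6)) = g(3) = 1, g(f(7)) = g(2) = 4, g(f(8)) = g(5) = 8.
Hence fg = [3 7 5 2 6 1 4 8].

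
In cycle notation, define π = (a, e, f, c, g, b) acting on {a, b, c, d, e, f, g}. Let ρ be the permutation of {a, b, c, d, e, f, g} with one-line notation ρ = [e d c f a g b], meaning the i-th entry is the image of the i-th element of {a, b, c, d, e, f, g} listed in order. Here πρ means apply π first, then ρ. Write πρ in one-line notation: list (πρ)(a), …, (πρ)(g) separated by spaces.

a e b f g c d

Chase each element through π then ρ: a → e → a; b → a → e; c → g → b; d → d → f; e → f → g; f → c → c; g → b → d.
Collecting the images, πρ = [a e b f g c d].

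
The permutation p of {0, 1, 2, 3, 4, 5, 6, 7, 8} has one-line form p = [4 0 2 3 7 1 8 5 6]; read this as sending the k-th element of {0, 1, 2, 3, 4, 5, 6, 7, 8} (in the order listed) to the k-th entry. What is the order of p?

10

Writing p as disjoint cycles, the cycle lengths are 5, 2, 1, 1.
The order is lcm(5, 2) = 10.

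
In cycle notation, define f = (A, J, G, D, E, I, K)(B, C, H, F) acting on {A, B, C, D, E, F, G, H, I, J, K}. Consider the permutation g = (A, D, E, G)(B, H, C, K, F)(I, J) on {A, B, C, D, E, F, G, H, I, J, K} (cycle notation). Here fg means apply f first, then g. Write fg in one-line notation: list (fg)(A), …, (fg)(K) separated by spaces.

(fg)(x) = g(f(x)). Computing each image: g(f(A)) = g(J) = I, g(f(B)) = g(C) = K, g(f(C)) = g(H) = C, g(f(D)) = g(E) = G, g(f(E)) = g(I) = J, g(f(F)) = g(B) = H, g(f(G)) = g(D) = E, g(f(H)) = g(F) = B, g(f(I)) = g(K) = F, g(f(J)) = g(G) = A, g(f(K)) = g(A) = D.
Hence fg = [I K C G J H E B F A D].

I K C G J H E B F A D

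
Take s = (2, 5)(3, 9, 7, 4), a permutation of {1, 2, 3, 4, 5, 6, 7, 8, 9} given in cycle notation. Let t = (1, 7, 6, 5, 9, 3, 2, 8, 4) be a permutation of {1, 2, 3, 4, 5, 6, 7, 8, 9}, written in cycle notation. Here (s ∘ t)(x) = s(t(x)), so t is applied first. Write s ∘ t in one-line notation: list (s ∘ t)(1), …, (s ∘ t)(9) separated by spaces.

4 8 5 1 7 2 6 3 9

For each element, apply t then s: 1 → 7 → 4; 2 → 8 → 8; 3 → 2 → 5; 4 → 1 → 1; 5 → 9 → 7; 6 → 5 → 2; 7 → 6 → 6; 8 → 4 → 3; 9 → 3 → 9.
Collecting the images, s ∘ t = [4 8 5 1 7 2 6 3 9].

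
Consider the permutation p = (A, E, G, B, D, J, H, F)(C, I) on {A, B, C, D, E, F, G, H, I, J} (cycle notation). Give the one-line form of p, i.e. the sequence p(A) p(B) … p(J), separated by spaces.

Each element maps to the next entry in its cycle (wrapping to the front): A→E, B→D, C→I, D→J, E→G, F→A, G→B, H→F, I→C, J→H.
Listing these in domain order gives E D I J G A B F C H.

E D I J G A B F C H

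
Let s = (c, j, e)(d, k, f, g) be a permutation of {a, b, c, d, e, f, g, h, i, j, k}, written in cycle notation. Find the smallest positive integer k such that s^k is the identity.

The disjoint cycles have lengths 4, 3, 1, 1, 1, 1.
The order is lcm(4, 3) = 12.

12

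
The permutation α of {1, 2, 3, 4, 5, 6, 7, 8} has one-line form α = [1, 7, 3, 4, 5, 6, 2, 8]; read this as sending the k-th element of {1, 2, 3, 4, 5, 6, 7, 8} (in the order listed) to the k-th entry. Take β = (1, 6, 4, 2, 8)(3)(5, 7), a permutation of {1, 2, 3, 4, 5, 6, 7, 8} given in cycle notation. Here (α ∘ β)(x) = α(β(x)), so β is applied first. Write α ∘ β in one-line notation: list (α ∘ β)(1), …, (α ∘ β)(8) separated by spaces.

(α ∘ β)(x) = α(β(x)). Computing each image: α(β(1)) = α(6) = 6, α(β(2)) = α(8) = 8, α(β(3)) = α(3) = 3, α(β(4)) = α(2) = 7, α(β(5)) = α(7) = 2, α(β(6)) = α(4) = 4, α(β(7)) = α(5) = 5, α(β(8)) = α(1) = 1.
Hence α ∘ β = [6 8 3 7 2 4 5 1].

6 8 3 7 2 4 5 1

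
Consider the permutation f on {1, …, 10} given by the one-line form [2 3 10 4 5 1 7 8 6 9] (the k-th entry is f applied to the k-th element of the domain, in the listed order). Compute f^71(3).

2

Tracing 3 → 10 → … returns to 3 after 6 steps, so 3 lies in a 6-cycle (1 2 3 10 9 6).
On a 6-cycle, f^6 is the identity, so f^71 = f^5 there (71 ≡ 5 mod 6).
Advancing 5 steps from 3: 3 → 10 → 9 → 6 → 1 → 2.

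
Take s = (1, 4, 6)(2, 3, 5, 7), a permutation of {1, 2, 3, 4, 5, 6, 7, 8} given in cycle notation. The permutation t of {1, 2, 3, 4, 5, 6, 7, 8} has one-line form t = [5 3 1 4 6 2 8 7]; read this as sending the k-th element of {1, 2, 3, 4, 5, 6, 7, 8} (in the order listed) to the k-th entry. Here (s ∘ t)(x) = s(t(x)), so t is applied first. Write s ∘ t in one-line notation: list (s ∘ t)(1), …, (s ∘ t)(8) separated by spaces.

(s ∘ t)(x) = s(t(x)). Computing each image: s(t(1)) = s(5) = 7, s(t(2)) = s(3) = 5, s(t(3)) = s(1) = 4, s(t(4)) = s(4) = 6, s(t(5)) = s(6) = 1, s(t(6)) = s(2) = 3, s(t(7)) = s(8) = 8, s(t(8)) = s(7) = 2.
Hence s ∘ t = [7 5 4 6 1 3 8 2].

7 5 4 6 1 3 8 2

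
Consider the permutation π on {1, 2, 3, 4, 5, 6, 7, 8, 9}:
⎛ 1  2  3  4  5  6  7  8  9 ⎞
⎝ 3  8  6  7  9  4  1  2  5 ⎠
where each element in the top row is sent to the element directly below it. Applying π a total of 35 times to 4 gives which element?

Tracing 4 → 7 → … returns to 4 after 5 steps, so 4 lies in a 5-cycle (1, 3, 6, 4, 7).
Since the cycle has length 5, π^35 acts on it the same as π^0 (35 mod 5 = 0).
So π^35(4) = 4.

4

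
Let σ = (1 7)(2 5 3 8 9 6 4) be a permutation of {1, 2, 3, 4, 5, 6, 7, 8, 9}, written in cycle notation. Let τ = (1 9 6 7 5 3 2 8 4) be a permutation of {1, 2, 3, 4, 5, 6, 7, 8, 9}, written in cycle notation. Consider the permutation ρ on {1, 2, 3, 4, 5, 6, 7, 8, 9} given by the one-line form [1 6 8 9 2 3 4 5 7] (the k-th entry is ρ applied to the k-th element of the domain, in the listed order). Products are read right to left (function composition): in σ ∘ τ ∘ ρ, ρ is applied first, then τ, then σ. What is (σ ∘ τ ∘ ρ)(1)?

6

(σ ∘ τ ∘ ρ)(1) = σ(τ(ρ(1))). ρ(1) = 1, then τ(1) = 9, then σ(9) = 6, so the result is 6.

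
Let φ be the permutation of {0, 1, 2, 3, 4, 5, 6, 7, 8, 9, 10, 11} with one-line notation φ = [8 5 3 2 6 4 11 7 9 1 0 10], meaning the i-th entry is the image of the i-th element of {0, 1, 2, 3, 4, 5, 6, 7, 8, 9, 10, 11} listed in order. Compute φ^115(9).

0

Tracing 9 → 1 → … returns to 9 after 9 steps, so 9 lies in a 9-cycle (0 8 9 1 5 4 6 11 10).
Powers repeat with period 9 on this cycle, and 115 mod 9 = 7, so φ^115(9) = φ^7(9).
Stepping 7 places around the cycle: 9 → 1 → 5 → 4 → 6 → 11 → 10 → 0.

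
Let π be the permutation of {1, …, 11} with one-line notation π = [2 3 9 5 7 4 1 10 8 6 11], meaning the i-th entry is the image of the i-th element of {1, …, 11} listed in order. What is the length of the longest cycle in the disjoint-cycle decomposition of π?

10

Decomposing into disjoint cycles gives (1 2 3 9 8 10 6 4 5 7); the longest has length 10.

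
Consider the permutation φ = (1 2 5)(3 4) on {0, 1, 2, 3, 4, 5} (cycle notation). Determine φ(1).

Within (1 2 5), 1 ↦ 2.

2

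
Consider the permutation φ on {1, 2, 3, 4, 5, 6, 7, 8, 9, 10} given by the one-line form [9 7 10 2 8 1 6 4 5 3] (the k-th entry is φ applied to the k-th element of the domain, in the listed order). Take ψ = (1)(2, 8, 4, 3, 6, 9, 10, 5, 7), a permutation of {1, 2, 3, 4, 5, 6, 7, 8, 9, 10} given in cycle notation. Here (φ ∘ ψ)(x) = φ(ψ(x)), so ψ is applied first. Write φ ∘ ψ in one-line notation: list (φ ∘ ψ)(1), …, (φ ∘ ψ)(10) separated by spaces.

(φ ∘ ψ)(x) = φ(ψ(x)). Computing each image: φ(ψ(1)) = φ(1) = 9, φ(ψ(2)) = φ(8) = 4, φ(ψ(3)) = φ(6) = 1, φ(ψ(4)) = φ(3) = 10, φ(ψ(5)) = φ(7) = 6, φ(ψ(6)) = φ(9) = 5, φ(ψ(7)) = φ(2) = 7, φ(ψ(8)) = φ(4) = 2, φ(ψ(9)) = φ(10) = 3, φ(ψ(10)) = φ(5) = 8.
Hence φ ∘ ψ = [9 4 1 10 6 5 7 2 3 8].

9 4 1 10 6 5 7 2 3 8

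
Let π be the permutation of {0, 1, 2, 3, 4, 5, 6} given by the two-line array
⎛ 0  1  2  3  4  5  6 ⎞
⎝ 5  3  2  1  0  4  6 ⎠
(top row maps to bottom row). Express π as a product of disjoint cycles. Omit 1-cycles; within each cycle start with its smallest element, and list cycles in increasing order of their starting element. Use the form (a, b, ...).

Iterating π from 0 gives 0 → 5 → 4 → 0; that is the 3-cycle (0, 5, 4).
Continuing from each remaining unvisited element yields (0, 5, 4)(1, 3).

(0, 5, 4)(1, 3)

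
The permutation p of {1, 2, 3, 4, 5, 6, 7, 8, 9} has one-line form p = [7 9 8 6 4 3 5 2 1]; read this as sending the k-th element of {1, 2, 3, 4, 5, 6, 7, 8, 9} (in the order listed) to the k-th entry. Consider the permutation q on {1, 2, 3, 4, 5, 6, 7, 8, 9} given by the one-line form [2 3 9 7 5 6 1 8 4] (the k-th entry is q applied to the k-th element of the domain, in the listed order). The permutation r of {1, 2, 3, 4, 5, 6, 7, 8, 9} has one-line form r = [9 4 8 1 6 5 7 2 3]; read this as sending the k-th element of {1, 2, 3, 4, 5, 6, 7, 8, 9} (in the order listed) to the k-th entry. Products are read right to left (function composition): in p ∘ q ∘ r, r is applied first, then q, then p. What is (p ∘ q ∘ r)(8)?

8

(p ∘ q ∘ r)(8) = p(q(r(8))). r(8) = 2, then q(2) = 3, then p(3) = 8, so the result is 8.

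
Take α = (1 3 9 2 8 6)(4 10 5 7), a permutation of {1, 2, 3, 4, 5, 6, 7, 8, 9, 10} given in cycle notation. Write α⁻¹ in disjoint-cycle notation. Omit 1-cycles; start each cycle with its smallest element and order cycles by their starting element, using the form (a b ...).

If α sends a → b within a cycle, α⁻¹ sends b → a; equivalently, reverse each cycle.
Reversing each cycle of α and rotating so the smallest element leads gives (1 6 8 2 9 3)(4 7 5 10).

(1 6 8 2 9 3)(4 7 5 10)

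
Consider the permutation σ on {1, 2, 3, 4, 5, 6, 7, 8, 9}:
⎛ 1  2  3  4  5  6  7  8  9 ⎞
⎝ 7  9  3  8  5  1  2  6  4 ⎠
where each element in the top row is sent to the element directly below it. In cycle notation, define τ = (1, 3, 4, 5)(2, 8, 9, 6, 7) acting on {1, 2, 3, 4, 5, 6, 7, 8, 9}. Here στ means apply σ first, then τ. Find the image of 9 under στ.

5

First apply σ: σ(9) = 4, then τ(4) = 5. Thus (στ)(9) = 5.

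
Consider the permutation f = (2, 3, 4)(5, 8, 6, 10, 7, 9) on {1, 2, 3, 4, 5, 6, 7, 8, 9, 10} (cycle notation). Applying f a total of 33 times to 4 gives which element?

4 lies in the 3-cycle (2, 3, 4).
On a 3-cycle, f^3 is the identity, so f^33 = f^0 there (33 ≡ 0 mod 3).
So f^33(4) = 4.

4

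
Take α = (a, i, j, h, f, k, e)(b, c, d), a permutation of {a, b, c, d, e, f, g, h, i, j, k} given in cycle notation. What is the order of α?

21

The disjoint cycles have lengths 7, 3, 1.
The order of α is the least common multiple of its cycle lengths: lcm(7, 3) = 21.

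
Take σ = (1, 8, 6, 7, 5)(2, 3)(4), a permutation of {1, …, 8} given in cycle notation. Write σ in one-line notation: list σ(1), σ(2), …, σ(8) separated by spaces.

8 3 2 4 1 7 5 6

Each element maps to the next entry in its cycle (wrapping to the front): 1→8, 2→3, 3→2, 4→4, 5→1, 6→7, 7→5, 8→6.
Listing these in domain order gives 8 3 2 4 1 7 5 6.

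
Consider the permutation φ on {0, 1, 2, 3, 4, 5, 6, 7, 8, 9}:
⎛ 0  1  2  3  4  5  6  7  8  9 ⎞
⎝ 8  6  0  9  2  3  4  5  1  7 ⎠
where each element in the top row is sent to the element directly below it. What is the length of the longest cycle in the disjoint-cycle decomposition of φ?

6

Decomposing into disjoint cycles gives (0 8 1 6 4 2)(3 9 7 5); the longest has length 6.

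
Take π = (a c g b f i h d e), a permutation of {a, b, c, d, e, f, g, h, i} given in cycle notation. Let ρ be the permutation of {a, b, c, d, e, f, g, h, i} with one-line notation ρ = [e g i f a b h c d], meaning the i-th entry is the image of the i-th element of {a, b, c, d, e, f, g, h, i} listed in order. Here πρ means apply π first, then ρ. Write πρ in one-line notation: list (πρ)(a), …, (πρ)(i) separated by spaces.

i b h a e d g f c

Chase each element through π then ρ: a → c → i; b → f → b; c → g → h; d → e → a; e → a → e; f → i → d; g → b → g; h → d → f; i → h → c.
Collecting the images, πρ = [i b h a e d g f c].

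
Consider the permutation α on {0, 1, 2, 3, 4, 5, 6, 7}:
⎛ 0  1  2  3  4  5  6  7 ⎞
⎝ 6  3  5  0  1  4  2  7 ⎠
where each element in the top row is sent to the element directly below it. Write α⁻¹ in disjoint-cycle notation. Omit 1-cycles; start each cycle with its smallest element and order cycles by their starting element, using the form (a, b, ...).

(0, 3, 1, 4, 5, 2, 6)

The cycle decomposition of α is (0, 6, 2, 5, 4, 1, 3).
The inverse reverses every cycle; in canonical form, α⁻¹ = (0, 3, 1, 4, 5, 2, 6).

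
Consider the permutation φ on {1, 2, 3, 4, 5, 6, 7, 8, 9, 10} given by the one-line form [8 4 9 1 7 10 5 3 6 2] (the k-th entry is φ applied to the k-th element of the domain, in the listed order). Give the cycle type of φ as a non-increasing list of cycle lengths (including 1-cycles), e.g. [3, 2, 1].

[8, 2]

The disjoint cycles are (1, 8, 3, 9, 6, 10, 2, 4)(5, 7), with lengths 8, 2 in non-increasing order.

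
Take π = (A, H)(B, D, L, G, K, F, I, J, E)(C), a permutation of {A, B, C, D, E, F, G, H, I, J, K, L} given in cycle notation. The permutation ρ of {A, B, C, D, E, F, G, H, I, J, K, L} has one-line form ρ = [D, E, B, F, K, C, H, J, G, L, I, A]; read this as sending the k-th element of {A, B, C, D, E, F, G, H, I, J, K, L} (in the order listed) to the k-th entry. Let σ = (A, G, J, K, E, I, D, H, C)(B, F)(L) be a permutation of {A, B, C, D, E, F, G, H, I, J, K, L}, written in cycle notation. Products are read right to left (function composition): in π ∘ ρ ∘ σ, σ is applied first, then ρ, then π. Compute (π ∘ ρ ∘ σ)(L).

H

Chase L: σ(L) = L; ρ(L) = A; π(A) = H. Hence (π ∘ ρ ∘ σ)(L) = H.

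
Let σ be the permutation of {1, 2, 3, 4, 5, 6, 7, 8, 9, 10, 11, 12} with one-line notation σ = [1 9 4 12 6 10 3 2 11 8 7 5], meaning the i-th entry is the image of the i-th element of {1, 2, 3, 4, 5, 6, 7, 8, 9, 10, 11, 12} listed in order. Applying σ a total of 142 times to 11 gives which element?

9

Tracing 11 → 7 → … returns to 11 after 11 steps, so 11 lies in an 11-cycle (2 9 11 7 3 4 12 5 6 10 8).
Powers repeat with period 11 on this cycle, and 142 mod 11 = 10, so σ^142(11) = σ^10(11).
Advancing 10 steps from 11: 11 → 7 → 3 → 4 → 12 → 5 → 6 → 10 → 8 → 2 → 9.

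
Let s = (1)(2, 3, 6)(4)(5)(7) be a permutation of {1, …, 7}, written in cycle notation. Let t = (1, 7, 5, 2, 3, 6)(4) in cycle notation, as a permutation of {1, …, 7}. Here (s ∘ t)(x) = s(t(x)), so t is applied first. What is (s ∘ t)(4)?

4

t(4) = 4, then s(4) = 4; composing gives (s ∘ t)(4) = 4.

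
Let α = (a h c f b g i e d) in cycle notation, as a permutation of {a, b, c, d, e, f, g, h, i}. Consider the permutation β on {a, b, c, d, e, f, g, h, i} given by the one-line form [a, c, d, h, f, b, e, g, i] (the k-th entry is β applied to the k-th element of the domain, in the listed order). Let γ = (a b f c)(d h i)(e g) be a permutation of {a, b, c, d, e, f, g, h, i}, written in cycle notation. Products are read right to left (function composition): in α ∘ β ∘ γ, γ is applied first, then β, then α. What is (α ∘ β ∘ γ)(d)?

i

(α ∘ β ∘ γ)(d) = α(β(γ(d))). γ(d) = h, then β(h) = g, then α(g) = i, so the result is i.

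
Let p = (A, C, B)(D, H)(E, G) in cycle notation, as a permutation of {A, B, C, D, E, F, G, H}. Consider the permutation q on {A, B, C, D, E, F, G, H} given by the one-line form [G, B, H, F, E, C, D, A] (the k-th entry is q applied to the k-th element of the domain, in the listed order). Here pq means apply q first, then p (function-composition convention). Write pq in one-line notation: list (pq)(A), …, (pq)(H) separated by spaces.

(pq)(x) = p(q(x)). Computing each image: p(q(A)) = p(G) = E, p(q(B)) = p(B) = A, p(q(C)) = p(H) = D, p(q(D)) = p(F) = F, p(q(E)) = p(E) = G, p(q(F)) = p(C) = B, p(q(G)) = p(D) = H, p(q(H)) = p(A) = C.
Hence pq = [E A D F G B H C].

E A D F G B H C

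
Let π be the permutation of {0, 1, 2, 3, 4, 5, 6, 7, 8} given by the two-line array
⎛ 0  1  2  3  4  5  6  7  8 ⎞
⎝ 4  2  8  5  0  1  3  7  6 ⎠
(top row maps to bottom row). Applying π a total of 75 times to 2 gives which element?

3

Tracing 2 → 8 → … returns to 2 after 6 steps, so 2 lies in a 6-cycle (1, 2, 8, 6, 3, 5).
On a 6-cycle, π^6 is the identity, so π^75 = π^3 there (75 ≡ 3 mod 6).
Stepping 3 places around the cycle: 2 → 8 → 6 → 3.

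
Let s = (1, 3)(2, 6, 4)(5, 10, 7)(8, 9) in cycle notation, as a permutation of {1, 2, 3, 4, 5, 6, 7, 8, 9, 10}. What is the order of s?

The disjoint cycles have lengths 3, 3, 2, 2.
The order is lcm(3, 3, 2, 2) = 6.

6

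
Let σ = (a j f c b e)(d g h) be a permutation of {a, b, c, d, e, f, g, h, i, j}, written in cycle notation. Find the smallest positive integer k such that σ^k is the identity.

6

The cycle type of σ is (6, 3, 1).
The order is lcm(6, 3) = 6.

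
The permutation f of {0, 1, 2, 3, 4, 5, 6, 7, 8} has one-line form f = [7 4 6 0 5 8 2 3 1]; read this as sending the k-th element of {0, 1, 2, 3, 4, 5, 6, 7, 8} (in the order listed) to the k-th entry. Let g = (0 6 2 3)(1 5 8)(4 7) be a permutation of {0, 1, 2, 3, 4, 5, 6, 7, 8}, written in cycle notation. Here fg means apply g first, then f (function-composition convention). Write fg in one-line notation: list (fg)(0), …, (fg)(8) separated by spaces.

2 8 0 7 3 1 6 5 4

Chase each element through g then f: 0 → 6 → 2; 1 → 5 → 8; 2 → 3 → 0; 3 → 0 → 7; 4 → 7 → 3; 5 → 8 → 1; 6 → 2 → 6; 7 → 4 → 5; 8 → 1 → 4.
So fg in one-line form is 2 8 0 7 3 1 6 5 4.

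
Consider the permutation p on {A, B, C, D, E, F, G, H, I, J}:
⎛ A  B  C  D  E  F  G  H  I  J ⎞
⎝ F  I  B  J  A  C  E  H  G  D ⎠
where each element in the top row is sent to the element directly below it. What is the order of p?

14

Writing p as disjoint cycles, the cycle lengths are 7, 2, 1.
The order is lcm(7, 2) = 14.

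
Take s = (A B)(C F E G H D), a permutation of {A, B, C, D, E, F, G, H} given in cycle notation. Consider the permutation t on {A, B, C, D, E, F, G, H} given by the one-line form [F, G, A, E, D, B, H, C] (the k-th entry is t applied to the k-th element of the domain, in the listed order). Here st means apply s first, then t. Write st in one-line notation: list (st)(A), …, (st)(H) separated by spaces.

G F B A H D C E

(st)(x) = t(s(x)). Computing each image: t(s(A)) = t(B) = G, t(s(B)) = t(A) = F, t(s(C)) = t(F) = B, t(s(D)) = t(C) = A, t(s(E)) = t(G) = H, t(s(F)) = t(E) = D, t(s(G)) = t(H) = C, t(s(H)) = t(D) = E.
Hence st = [G F B A H D C E].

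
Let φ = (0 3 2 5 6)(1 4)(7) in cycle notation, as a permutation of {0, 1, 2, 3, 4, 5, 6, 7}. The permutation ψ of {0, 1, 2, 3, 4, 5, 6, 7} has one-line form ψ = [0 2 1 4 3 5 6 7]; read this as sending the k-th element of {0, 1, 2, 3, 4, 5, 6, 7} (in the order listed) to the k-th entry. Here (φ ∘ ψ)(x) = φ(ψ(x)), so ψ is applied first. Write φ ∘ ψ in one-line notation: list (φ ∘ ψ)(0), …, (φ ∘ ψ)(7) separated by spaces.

3 5 4 1 2 6 0 7

(φ ∘ ψ)(x) = φ(ψ(x)). Computing each image: φ(ψ(0)) = φ(0) = 3, φ(ψ(1)) = φ(2) = 5, φ(ψ(2)) = φ(1) = 4, φ(ψ(3)) = φ(4) = 1, φ(ψ(4)) = φ(3) = 2, φ(ψ(5)) = φ(5) = 6, φ(ψ(6)) = φ(6) = 0, φ(ψ(7)) = φ(7) = 7.
Hence φ ∘ ψ = [3 5 4 1 2 6 0 7].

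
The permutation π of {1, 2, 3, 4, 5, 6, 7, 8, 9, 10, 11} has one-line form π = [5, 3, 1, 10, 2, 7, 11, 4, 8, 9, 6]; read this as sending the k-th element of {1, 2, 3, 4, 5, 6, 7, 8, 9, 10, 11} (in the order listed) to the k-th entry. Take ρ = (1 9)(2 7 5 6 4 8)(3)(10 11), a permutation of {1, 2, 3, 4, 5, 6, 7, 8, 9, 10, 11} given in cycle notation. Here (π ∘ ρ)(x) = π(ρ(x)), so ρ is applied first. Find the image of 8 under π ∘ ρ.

ρ(8) = 2, then π(2) = 3; composing gives (π ∘ ρ)(8) = 3.

3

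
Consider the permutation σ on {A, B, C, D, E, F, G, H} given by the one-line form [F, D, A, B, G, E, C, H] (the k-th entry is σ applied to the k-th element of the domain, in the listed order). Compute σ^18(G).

Tracing G → C → … returns to G after 5 steps, so G lies in a 5-cycle (A, F, E, G, C).
Since the cycle has length 5, σ^18 acts on it the same as σ^3 (18 mod 5 = 3).
Advancing 3 steps from G: G → C → A → F.

F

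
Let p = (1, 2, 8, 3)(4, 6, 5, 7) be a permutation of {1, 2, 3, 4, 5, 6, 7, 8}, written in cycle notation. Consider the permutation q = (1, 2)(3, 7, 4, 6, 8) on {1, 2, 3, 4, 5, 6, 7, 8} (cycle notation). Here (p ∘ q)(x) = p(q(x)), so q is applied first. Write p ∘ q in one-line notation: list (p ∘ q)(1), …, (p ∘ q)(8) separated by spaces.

8 2 4 5 7 3 6 1

Chase each element through q then p: 1 → 2 → 8; 2 → 1 → 2; 3 → 7 → 4; 4 → 6 → 5; 5 → 5 → 7; 6 → 8 → 3; 7 → 4 → 6; 8 → 3 → 1.
So p ∘ q in one-line form is 8 2 4 5 7 3 6 1.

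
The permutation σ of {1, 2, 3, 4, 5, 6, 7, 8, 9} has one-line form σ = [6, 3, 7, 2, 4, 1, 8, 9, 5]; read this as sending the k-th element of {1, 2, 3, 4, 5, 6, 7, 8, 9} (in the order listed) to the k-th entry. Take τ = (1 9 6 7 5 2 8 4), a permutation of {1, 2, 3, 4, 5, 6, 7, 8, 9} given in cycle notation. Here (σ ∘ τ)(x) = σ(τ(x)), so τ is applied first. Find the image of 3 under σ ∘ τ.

(σ ∘ τ)(3) = σ(τ(3)). τ(3) = 3, then σ(3) = 7. So (σ ∘ τ)(3) = 7.

7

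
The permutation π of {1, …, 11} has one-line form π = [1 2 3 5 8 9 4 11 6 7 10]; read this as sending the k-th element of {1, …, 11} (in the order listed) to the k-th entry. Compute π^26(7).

5

Tracing 7 → 4 → … returns to 7 after 6 steps, so 7 lies in a 6-cycle (4, 5, 8, 11, 10, 7).
Powers repeat with period 6 on this cycle, and 26 mod 6 = 2, so π^26(7) = π^2(7).
Advancing 2 steps from 7: 7 → 4 → 5.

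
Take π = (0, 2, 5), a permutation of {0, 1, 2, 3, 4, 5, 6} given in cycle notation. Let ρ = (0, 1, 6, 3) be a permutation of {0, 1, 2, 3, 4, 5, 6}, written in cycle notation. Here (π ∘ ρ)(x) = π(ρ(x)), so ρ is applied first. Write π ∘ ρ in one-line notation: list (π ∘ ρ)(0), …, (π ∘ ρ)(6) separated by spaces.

1 6 5 2 4 0 3

(π ∘ ρ)(x) = π(ρ(x)). Computing each image: π(ρ(0)) = π(1) = 1, π(ρ(1)) = π(6) = 6, π(ρ(2)) = π(2) = 5, π(ρ(3)) = π(0) = 2, π(ρ(4)) = π(4) = 4, π(ρ(5)) = π(5) = 0, π(ρ(6)) = π(3) = 3.
Hence π ∘ ρ = [1 6 5 2 4 0 3].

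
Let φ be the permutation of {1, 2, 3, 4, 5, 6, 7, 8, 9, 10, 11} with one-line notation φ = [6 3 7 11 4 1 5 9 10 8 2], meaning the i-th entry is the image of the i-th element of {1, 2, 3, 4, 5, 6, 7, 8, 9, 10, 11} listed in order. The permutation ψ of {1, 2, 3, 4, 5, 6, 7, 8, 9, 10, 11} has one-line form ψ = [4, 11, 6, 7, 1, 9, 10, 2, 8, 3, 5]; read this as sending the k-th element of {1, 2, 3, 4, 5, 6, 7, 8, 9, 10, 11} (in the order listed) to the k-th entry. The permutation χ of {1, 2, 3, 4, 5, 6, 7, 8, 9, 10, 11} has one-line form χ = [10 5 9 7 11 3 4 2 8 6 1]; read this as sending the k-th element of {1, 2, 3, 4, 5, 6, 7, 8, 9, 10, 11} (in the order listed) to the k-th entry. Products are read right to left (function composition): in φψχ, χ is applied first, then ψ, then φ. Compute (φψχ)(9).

3

(φψχ)(9) = φ(ψ(χ(9))). χ(9) = 8, then ψ(8) = 2, then φ(2) = 3, so the result is 3.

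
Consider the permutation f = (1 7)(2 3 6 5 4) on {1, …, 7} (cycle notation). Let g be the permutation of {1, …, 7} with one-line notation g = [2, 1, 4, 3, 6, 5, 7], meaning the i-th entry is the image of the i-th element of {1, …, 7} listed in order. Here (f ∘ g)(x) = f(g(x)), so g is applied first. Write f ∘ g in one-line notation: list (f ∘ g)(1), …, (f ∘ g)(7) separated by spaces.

3 7 2 6 5 4 1

(f ∘ g)(x) = f(g(x)). Computing each image: f(g(1)) = f(2) = 3, f(g(2)) = f(1) = 7, f(g(3)) = f(4) = 2, f(g(4)) = f(3) = 6, f(g(5)) = f(6) = 5, f(g(6)) = f(5) = 4, f(g(7)) = f(7) = 1.
Hence f ∘ g = [3 7 2 6 5 4 1].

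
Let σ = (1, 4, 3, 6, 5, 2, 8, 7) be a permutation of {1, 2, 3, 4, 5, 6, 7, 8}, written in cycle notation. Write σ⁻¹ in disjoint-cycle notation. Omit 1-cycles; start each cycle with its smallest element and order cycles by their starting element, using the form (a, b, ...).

(1, 7, 8, 2, 5, 6, 3, 4)

The inverse reverses each cycle.
After reversing and putting each cycle's least element first, σ⁻¹ = (1, 7, 8, 2, 5, 6, 3, 4).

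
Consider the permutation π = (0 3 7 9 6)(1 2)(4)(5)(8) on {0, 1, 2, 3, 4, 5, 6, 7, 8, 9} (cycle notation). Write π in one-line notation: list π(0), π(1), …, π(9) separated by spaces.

Reading each image from the cycles: 0→3, 1→2, 2→1, 3→7, 4→4, 5→5, 6→0, 7→9, 8→8, 9→6.
So the one-line form is 3 2 1 7 4 5 0 9 8 6.

3 2 1 7 4 5 0 9 8 6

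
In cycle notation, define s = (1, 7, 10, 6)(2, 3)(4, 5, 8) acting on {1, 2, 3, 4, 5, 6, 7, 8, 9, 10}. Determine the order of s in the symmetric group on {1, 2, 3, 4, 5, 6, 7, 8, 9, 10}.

12

The cycle type of s is (4, 3, 2, 1).
The order is lcm(4, 3, 2) = 12.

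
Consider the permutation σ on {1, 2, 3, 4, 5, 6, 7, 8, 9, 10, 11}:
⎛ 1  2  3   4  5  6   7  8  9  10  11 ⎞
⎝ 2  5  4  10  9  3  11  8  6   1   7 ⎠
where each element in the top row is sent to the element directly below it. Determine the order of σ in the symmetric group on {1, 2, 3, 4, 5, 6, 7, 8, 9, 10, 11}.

8

Decomposing into disjoint cycles gives cycle lengths 8, 2, 1.
The order of σ is the least common multiple of its cycle lengths: lcm(8, 2) = 8.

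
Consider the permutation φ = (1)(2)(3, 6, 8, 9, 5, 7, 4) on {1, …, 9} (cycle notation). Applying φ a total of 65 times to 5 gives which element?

5 lies in the 7-cycle (3, 6, 8, 9, 5, 7, 4).
Since the cycle has length 7, φ^65 acts on it the same as φ^2 (65 mod 7 = 2).
Advancing 2 steps from 5: 5 → 7 → 4.

4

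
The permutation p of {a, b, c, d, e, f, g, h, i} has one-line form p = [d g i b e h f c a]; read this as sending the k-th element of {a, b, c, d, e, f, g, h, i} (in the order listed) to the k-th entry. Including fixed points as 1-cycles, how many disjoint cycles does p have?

2

The cycle decomposition is (a, d, b, g, f, h, c, i)(e), which has 2 cycles (counting 1-cycles).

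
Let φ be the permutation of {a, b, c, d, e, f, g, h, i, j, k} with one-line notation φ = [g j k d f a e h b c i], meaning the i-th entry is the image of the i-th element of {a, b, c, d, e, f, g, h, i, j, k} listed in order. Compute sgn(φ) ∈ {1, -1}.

-1

In disjoint-cycle form the cycle lengths are 5, 4, 1, 1.
A cycle of length ℓ contributes ℓ−1 transpositions, so φ is a product of 4 + 3 = 7 transpositions — odd.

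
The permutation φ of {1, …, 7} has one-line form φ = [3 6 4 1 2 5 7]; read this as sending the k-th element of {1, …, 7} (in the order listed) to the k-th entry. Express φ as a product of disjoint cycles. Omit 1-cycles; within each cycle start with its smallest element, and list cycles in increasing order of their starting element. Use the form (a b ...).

Iterating φ from 1 gives 1 → 3 → 4 → 1; that is the 3-cycle (1 3 4).
Continuing from each remaining unvisited element yields (1 3 4)(2 6 5).

(1 3 4)(2 6 5)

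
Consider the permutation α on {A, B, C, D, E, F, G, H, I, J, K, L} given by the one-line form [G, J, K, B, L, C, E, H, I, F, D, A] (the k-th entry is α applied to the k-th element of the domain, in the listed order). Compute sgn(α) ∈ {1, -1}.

1

In disjoint-cycle form the cycle lengths are 6, 4, 1, 1.
A cycle is odd iff its length is even; α has 2 even-length cycles, so sgn(α) = (−1)^2 and α is even.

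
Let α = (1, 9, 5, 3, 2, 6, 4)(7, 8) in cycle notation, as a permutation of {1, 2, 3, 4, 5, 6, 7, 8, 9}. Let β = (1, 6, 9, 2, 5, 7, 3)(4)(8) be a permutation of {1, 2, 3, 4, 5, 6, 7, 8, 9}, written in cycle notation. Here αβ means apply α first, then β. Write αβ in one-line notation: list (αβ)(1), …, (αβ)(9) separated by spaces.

2 9 5 6 1 4 8 3 7

(αβ)(x) = β(α(x)). Computing each image: β(α(1)) = β(9) = 2, β(α(2)) = β(6) = 9, β(α(3)) = β(2) = 5, β(α(4)) = β(1) = 6, β(α(5)) = β(3) = 1, β(α(6)) = β(4) = 4, β(α(7)) = β(8) = 8, β(α(8)) = β(7) = 3, β(α(9)) = β(5) = 7.
Hence αβ = [2 9 5 6 1 4 8 3 7].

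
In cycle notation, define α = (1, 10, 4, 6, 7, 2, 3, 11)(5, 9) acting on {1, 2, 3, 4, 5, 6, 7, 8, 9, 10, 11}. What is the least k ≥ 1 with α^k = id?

The disjoint cycles have lengths 8, 2, 1.
The order of α is the least common multiple of its cycle lengths: lcm(8, 2) = 8.

8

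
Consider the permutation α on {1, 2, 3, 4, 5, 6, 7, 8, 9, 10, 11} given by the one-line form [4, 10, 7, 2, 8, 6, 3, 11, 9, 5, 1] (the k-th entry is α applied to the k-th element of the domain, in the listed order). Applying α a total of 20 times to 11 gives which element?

8

Tracing 11 → 1 → … returns to 11 after 7 steps, so 11 lies in a 7-cycle (1, 4, 2, 10, 5, 8, 11).
Powers repeat with period 7 on this cycle, and 20 mod 7 = 6, so α^20(11) = α^6(11).
Advancing 6 steps from 11: 11 → 1 → 4 → 2 → 10 → 5 → 8.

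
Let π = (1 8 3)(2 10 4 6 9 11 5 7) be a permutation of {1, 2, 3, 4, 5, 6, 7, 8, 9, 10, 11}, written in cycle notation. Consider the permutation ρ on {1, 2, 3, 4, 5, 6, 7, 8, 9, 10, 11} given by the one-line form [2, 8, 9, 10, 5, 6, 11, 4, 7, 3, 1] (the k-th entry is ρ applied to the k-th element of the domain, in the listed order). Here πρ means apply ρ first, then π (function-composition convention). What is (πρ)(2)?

3

First apply ρ: ρ(2) = 8, then π(8) = 3. Thus (πρ)(2) = 3.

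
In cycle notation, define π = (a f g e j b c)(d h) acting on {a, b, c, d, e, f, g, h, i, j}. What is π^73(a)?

e

a lies in the 7-cycle (a f g e j b c).
Powers repeat with period 7 on this cycle, and 73 mod 7 = 3, so π^73(a) = π^3(a).
Advancing 3 steps from a: a → f → g → e.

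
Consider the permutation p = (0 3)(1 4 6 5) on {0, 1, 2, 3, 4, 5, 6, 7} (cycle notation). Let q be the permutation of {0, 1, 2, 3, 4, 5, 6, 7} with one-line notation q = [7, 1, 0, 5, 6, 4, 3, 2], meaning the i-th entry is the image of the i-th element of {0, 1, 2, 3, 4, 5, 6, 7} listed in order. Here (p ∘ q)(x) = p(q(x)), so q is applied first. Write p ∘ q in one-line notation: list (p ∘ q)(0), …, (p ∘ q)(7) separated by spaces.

7 4 3 1 5 6 0 2

(p ∘ q)(x) = p(q(x)). Computing each image: p(q(0)) = p(7) = 7, p(q(1)) = p(1) = 4, p(q(2)) = p(0) = 3, p(q(3)) = p(5) = 1, p(q(4)) = p(6) = 5, p(q(5)) = p(4) = 6, p(q(6)) = p(3) = 0, p(q(7)) = p(2) = 2.
Hence p ∘ q = [7 4 3 1 5 6 0 2].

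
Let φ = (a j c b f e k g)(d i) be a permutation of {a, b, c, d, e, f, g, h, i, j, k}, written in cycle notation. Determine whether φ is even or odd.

The cycle lengths are 8, 2, 1.
A cycle is odd iff its length is even; φ has 2 even-length cycles, so sgn(φ) = (−1)^2 and φ is even.

even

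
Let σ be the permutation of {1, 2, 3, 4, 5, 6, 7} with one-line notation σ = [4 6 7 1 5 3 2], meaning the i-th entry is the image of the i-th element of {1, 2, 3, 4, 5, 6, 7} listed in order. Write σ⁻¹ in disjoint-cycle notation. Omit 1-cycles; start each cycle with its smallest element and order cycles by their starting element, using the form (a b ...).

First write σ in disjoint cycles: (1 4)(2 6 3 7).
The inverse reverses every cycle; in canonical form, σ⁻¹ = (1 4)(2 7 3 6).

(1 4)(2 7 3 6)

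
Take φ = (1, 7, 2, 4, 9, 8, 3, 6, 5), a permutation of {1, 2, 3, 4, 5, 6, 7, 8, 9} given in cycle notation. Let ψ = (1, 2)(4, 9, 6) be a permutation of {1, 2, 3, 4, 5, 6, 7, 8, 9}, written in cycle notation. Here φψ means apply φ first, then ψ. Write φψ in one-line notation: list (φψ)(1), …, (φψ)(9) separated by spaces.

(φψ)(x) = ψ(φ(x)). Computing each image: ψ(φ(1)) = ψ(7) = 7, ψ(φ(2)) = ψ(4) = 9, ψ(φ(3)) = ψ(6) = 4, ψ(φ(4)) = ψ(9) = 6, ψ(φ(5)) = ψ(1) = 2, ψ(φ(6)) = ψ(5) = 5, ψ(φ(7)) = ψ(2) = 1, ψ(φ(8)) = ψ(3) = 3, ψ(φ(9)) = ψ(8) = 8.
Hence φψ = [7 9 4 6 2 5 1 3 8].

7 9 4 6 2 5 1 3 8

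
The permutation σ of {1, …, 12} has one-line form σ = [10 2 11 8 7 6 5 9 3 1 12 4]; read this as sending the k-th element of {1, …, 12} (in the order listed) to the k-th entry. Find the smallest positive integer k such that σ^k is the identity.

Decomposing into disjoint cycles gives cycle lengths 6, 2, 2, 1, 1.
The order of σ is the least common multiple of its cycle lengths: lcm(6, 2, 2) = 6.

6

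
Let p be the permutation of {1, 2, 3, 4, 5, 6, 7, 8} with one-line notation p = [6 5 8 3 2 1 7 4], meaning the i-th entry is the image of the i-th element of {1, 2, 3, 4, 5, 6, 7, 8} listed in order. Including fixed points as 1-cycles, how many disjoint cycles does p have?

4

The cycle decomposition is (1, 6)(2, 5)(3, 8, 4)(7), which has 4 cycles (counting 1-cycles).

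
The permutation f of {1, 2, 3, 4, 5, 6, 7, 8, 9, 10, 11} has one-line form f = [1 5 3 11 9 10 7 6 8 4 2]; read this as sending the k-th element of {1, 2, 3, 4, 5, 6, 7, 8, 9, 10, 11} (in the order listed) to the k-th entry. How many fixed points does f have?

3

The fixed points (elements with f(x) = x) are {1, 3, 7}, so there are 3.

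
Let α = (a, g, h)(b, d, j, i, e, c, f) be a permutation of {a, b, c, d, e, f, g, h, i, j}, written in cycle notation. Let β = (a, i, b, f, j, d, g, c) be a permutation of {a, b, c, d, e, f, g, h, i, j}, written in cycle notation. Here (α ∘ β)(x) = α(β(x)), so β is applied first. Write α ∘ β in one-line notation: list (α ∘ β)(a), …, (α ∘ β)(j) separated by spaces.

Chase each element through β then α: a → i → e; b → f → b; c → a → g; d → g → h; e → e → c; f → j → i; g → c → f; h → h → a; i → b → d; j → d → j.
Collecting the images, α ∘ β = [e b g h c i f a d j].

e b g h c i f a d j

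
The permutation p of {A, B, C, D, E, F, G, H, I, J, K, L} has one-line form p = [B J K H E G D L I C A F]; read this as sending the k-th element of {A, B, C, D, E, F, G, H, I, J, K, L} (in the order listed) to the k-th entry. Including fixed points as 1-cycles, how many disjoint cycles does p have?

The cycle decomposition is (A, B, J, C, K)(D, H, L, F, G)(E)(I), which has 4 cycles (counting 1-cycles).

4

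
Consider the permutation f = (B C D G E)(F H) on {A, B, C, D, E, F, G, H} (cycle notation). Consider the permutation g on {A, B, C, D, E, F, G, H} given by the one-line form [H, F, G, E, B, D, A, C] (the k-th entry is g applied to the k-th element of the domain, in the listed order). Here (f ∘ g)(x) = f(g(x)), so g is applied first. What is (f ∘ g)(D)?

First apply g: g(D) = E, then f(E) = B. Thus (f ∘ g)(D) = B.

B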